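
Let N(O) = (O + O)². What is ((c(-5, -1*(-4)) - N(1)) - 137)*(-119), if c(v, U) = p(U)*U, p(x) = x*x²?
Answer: -13685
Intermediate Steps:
p(x) = x³
N(O) = 4*O² (N(O) = (2*O)² = 4*O²)
c(v, U) = U⁴ (c(v, U) = U³*U = U⁴)
((c(-5, -1*(-4)) - N(1)) - 137)*(-119) = (((-1*(-4))⁴ - 4*1²) - 137)*(-119) = ((4⁴ - 4) - 137)*(-119) = ((256 - 1*4) - 137)*(-119) = ((256 - 4) - 137)*(-119) = (252 - 137)*(-119) = 115*(-119) = -13685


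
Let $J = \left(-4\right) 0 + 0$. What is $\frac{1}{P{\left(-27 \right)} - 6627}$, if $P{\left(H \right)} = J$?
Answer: $- \frac{1}{6627} \approx -0.0001509$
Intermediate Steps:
$J = 0$ ($J = 0 + 0 = 0$)
$P{\left(H \right)} = 0$
$\frac{1}{P{\left(-27 \right)} - 6627} = \frac{1}{0 - 6627} = \frac{1}{-6627} = - \frac{1}{6627}$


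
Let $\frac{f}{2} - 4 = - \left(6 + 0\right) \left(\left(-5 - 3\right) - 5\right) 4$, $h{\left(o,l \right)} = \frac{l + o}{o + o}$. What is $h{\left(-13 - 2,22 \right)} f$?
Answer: $- \frac{2212}{15} \approx -147.47$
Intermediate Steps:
$h{\left(o,l \right)} = \frac{l + o}{2 o}$
$f = 632$ ($f = 8 + 2 - \left(6 + 0\right) \left(\left(-5 - 3\right) - 5\right) 4 = 8 + 2 - 6 \left(\left(-5 - 3\right) - 5\right) 4 = 8 + 2 - 6 \left(-8 - 5\right) 4 = 8 + 2 - 6 \left(-13\right) 4 = 8 + 2 \left(-1\right) \left(-78\right) 4 = 8 + 2 \cdot 78 \cdot 4 = 8 + 2 \cdot 312 = 8 + 624 = 632$)
$h{\left(-13 - 2,22 \right)} f = \frac{22 - 15}{2 \left(-13 - 2\right)} 632 = \frac{22 - 15}{2 \left(-15\right)} 632 = \frac{1}{2} \left(- \frac{1}{15}\right) 7 \cdot 632 = \left(- \frac{7}{30}\right) 632 = - \frac{2212}{15}$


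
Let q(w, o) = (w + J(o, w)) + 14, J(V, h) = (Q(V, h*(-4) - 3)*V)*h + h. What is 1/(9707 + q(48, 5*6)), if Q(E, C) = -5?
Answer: 1/2617 ≈ 0.00038212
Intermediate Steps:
J(V, h) = h - 5*V*h (J(V, h) = (-5*V)*h + h = -5*V*h + h = h - 5*V*h)
q(w, o) = 14 + w + w*(1 - 5*o) (q(w, o) = (w + w*(1 - 5*o)) + 14 = 14 + w + w*(1 - 5*o))
1/(9707 + q(48, 5*6)) = 1/(9707 + (14 + 48 + 48*(1 - 25*6))) = 1/(9707 + (14 + 48 + 48*(1 - 5*30))) = 1/(9707 + (14 + 48 + 48*(1 - 150))) = 1/(9707 + (14 + 48 + 48*(-149))) = 1/(9707 + (14 + 48 - 7152)) = 1/(9707 - 7090) = 1/2617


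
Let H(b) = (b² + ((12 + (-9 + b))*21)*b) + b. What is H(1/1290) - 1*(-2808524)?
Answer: 2336832435491/832050 ≈ 2.8085e+6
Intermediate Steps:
H(b) = b + b² + b*(63 + 21*b) (H(b) = (b² + ((3 + b)*21)*b) + b = (b² + (63 + 21*b)*b) + b = (b² + b*(63 + 21*b)) + b = b + b² + b*(63 + 21*b))
H(1/1290) - 1*(-2808524) = 2*(32 + 11/1290)/1290 - 1*(-2808524) = 2*(1/1290)*(32 + 11*(1/1290)) + 2808524 = 2*(1/1290)*(32 + 11/1290) + 2808524 = 2*(1/1290)*(41291/1290) + 2808524 = 41291/832050 + 2808524 = 2336832435491/832050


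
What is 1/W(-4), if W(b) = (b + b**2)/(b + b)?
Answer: -2/3 ≈ -0.66667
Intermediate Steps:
W(b) = (b + b**2)/(2*b) (W(b) = (b + b**2)/((2*b)) = (b + b**2)*(1/(2*b)) = (b + b**2)/(2*b))
1/W(-4) = 1/(1/2 + (1/2)*(-4)) = 1/(1/2 - 2) = 1/(-3/2) = -2/3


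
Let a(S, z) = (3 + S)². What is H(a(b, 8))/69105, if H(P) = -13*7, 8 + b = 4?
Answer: -91/69105 ≈ -0.0013168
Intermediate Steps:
b = -4 (b = -8 + 4 = -4)
H(P) = -91
H(a(b, 8))/69105 = -91/69105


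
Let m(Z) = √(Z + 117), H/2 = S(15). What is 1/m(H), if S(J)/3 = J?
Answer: √23/69 ≈ 0.069505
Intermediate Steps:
S(J) = 3*J
H = 90 (H = 2*(3*15) = 2*45 = 90)
m(Z) = √(117 + Z)
1/m(H) = 1/(√(117 + 90)) = 1/(√207) = 1/(3*√23) = √23/69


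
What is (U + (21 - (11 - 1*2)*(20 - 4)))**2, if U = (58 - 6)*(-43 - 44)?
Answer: 21594609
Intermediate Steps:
U = -4524 (U = 52*(-87) = -4524)
(U + (21 - (11 - 1*2)*(20 - 4)))**2 = (-4524 + (21 - (11 - 1*2)*(20 - 4)))**2 = (-4524 + (21 - (11 - 2)*16))**2 = (-4524 + (21 - 9*16))**2 = (-4524 + (21 - 1*144))**2 = (-4524 + (21 - 144))**2 = (-4524 - 123)**2 = (-4647)**2 = 21594609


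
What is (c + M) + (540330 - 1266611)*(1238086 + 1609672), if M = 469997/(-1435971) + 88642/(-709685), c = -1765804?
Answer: -2107751608921145851183597/1019087079135 ≈ -2.0683e+12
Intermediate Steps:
M = -460837162327/1019087079135 (M = 469997*(-1/1435971) + 88642*(-1/709685) = -469997/1435971 - 88642/709685 = -460837162327/1019087079135 ≈ -0.45221)
(c + M) + (540330 - 1266611)*(1238086 + 1609672) = (-1765804 - 460837162327/1019087079135) + (540330 - 1266611)*(1238086 + 1609672) = -1799508501522061867/1019087079135 - 726281*2847758 = -1799508501522061867/1019087079135 - 2068272527998 = -2107751608921145851183597/1019087079135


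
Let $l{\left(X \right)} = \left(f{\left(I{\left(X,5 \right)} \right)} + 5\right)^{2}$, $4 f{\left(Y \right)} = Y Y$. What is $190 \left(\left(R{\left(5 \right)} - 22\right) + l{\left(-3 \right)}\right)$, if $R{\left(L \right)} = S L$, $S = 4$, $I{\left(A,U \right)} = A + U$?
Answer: $6460$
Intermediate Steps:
$f{\left(Y \right)} = \frac{Y^{2}}{4}$ ($f{\left(Y \right)} = \frac{Y Y}{4} = \frac{Y^{2}}{4}$)
$l{\left(X \right)} = \left(5 + \frac{\left(5 + X\right)^{2}}{4}\right)^{2}$ ($l{\left(X \right)} = \left(\frac{\left(X + 5\right)^{2}}{4} + 5\right)^{2} = \left(\frac{\left(5 + X\right)^{2}}{4} + 5\right)^{2} = \left(5 + \frac{\left(5 + X\right)^{2}}{4}\right)^{2}$)
$R{\left(L \right)} = 4 L$
$190 \left(\left(R{\left(5 \right)} - 22\right) + l{\left(-3 \right)}\right) = 190 \left(\left(4 \cdot 5 - 22\right) + \frac{\left(20 + \left(5 - 3\right)^{2}\right)^{2}}{16}\right) = 190 \left(\left(20 - 22\right) + \frac{\left(20 + 2^{2}\right)^{2}}{16}\right) = 190 \left(-2 + \frac{\left(20 + 4\right)^{2}}{16}\right) = 190 \left(-2 + \frac{24^{2}}{16}\right) = 190 \left(-2 + \frac{1}{16} \cdot 576\right) = 190 \left(-2 + 36\right) = 190 \cdot 34 = 6460$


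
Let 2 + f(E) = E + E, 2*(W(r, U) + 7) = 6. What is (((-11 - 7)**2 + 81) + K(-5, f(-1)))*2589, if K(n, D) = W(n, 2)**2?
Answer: 1089969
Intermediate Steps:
W(r, U) = -4 (W(r, U) = -7 + (1/2)*6 = -7 + 3 = -4)
f(E) = -2 + 2*E (f(E) = -2 + (E + E) = -2 + 2*E)
K(n, D) = 16 (K(n, D) = (-4)**2 = 16)
(((-11 - 7)**2 + 81) + K(-5, f(-1)))*2589 = (((-11 - 7)**2 + 81) + 16)*2589 = (((-18)**2 + 81) + 16)*2589 = ((324 + 81) + 16)*2589 = (405 + 16)*2589 = 421*2589 = 1089969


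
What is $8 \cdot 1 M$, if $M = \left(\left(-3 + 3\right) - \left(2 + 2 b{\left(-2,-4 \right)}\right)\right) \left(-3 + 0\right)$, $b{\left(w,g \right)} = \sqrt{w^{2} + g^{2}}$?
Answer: $48 + 96 \sqrt{5} \approx 262.66$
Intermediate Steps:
$b{\left(w,g \right)} = \sqrt{g^{2} + w^{2}}$
$M = 6 + 12 \sqrt{5}$ ($M = \left(\left(-3 + 3\right) - \left(2 + 2 \sqrt{\left(-4\right)^{2} + \left(-2\right)^{2}}\right)\right) \left(-3 + 0\right) = \left(0 - \left(2 + 2 \sqrt{16 + 4}\right)\right) \left(-3\right) = \left(0 - \left(2 + 2 \sqrt{20}\right)\right) \left(-3\right) = \left(0 - \left(2 + 2 \cdot 2 \sqrt{5}\right)\right) \left(-3\right) = \left(0 - \left(2 + 4 \sqrt{5}\right)\right) \left(-3\right) = \left(-2 - 4 \sqrt{5}\right) \left(-3\right) = 6 + 12 \sqrt{5} \approx 32.833$)
$8 \cdot 1 M = 8 \cdot 1 \left(6 + 12 \sqrt{5}\right) = 8 \left(6 + 12 \sqrt{5}\right) = 48 + 96 \sqrt{5}$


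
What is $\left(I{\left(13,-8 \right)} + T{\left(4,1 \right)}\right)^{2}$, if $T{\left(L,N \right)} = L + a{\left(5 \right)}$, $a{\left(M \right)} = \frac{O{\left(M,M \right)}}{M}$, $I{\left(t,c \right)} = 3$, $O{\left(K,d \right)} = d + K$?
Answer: $81$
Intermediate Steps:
$O{\left(K,d \right)} = K + d$
$a{\left(M \right)} = 2$ ($a{\left(M \right)} = \frac{M + M}{M} = \frac{2 M}{M} = 2$)
$T{\left(L,N \right)} = 2 + L$ ($T{\left(L,N \right)} = L + 2 = 2 + L$)
$\left(I{\left(13,-8 \right)} + T{\left(4,1 \right)}\right)^{2} = \left(3 + \left(2 + 4\right)\right)^{2} = \left(3 + 6\right)^{2} = 9^{2} = 81$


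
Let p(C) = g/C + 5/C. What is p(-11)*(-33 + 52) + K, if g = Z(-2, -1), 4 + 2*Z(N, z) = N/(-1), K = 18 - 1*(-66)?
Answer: 848/11 ≈ 77.091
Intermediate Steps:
K = 84 (K = 18 + 66 = 84)
Z(N, z) = -2 - N/2 (Z(N, z) = -2 + (N/(-1))/2 = -2 + (N*(-1))/2 = -2 + (-N)/2 = -2 - N/2)
g = -1 (g = -2 - ½*(-2) = -2 + 1 = -1)
p(C) = 4/C (p(C) = -1/C + 5/C = 4/C)
p(-11)*(-33 + 52) + K = (4/(-11))*(-33 + 52) + 84 = (4*(-1/11))*19 + 84 = -4/11*19 + 84 = -76/11 + 84 = 848/11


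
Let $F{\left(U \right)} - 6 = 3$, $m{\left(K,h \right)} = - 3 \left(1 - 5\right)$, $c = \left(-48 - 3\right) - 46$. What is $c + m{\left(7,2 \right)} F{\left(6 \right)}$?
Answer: $11$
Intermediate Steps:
$c = -97$ ($c = -51 - 46 = -97$)
$m{\left(K,h \right)} = 12$ ($m{\left(K,h \right)} = \left(-3\right) \left(-4\right) = 12$)
$F{\left(U \right)} = 9$ ($F{\left(U \right)} = 6 + 3 = 9$)
$c + m{\left(7,2 \right)} F{\left(6 \right)} = -97 + 12 \cdot 9 = -97 + 108 = 11$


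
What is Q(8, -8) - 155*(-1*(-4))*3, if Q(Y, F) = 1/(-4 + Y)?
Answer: -7439/4 ≈ -1859.8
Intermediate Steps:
Q(8, -8) - 155*(-1*(-4))*3 = 1/(-4 + 8) - 155*(-1*(-4))*3 = 1/4 - 620*3 = 1/4 - 155*12 = 1/4 - 1860 = -7439/4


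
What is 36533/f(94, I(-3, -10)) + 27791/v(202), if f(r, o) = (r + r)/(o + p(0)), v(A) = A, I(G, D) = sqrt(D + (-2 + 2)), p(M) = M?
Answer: 27791/202 + 36533*I*sqrt(10)/188 ≈ 137.58 + 614.51*I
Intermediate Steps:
I(G, D) = sqrt(D) (I(G, D) = sqrt(D + 0) = sqrt(D))
f(r, o) = 2*r/o (f(r, o) = (r + r)/(o + 0) = (2*r)/o = 2*r/o)
36533/f(94, I(-3, -10)) + 27791/v(202) = 36533/((2*94/sqrt(-10))) + 27791/202 = 36533/((2*94/(I*sqrt(10)))) + 27791*(1/202) = 36533/((2*94*(-I*sqrt(10)/10))) + 27791/202 = 36533/((-94*I*sqrt(10)/5)) + 27791/202 = 36533*(I*sqrt(10)/188) + 27791/202 = 36533*I*sqrt(10)/188 + 27791/202 = 27791/202 + 36533*I*sqrt(10)/188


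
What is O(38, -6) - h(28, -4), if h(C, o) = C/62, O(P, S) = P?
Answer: 1164/31 ≈ 37.548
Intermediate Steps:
h(C, o) = C/62 (h(C, o) = C*(1/62) = C/62)
O(38, -6) - h(28, -4) = 38 - 28/62 = 38 - 1*14/31 = 38 - 14/31 = 1164/31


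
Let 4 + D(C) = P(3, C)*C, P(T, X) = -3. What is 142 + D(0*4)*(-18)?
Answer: 214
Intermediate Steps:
D(C) = -4 - 3*C
142 + D(0*4)*(-18) = 142 + (-4 - 0*4)*(-18) = 142 + (-4 - 3*0)*(-18) = 142 + (-4 + 0)*(-18) = 142 - 4*(-18) = 142 + 72 = 214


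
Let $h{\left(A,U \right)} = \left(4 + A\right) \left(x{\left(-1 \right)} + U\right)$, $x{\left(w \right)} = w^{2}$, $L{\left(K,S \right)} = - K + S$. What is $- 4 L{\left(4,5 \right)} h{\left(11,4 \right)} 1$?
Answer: $-300$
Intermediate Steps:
$L{\left(K,S \right)} = S - K$
$h{\left(A,U \right)} = \left(1 + U\right) \left(4 + A\right)$ ($h{\left(A,U \right)} = \left(4 + A\right) \left(\left(-1\right)^{2} + U\right) = \left(4 + A\right) \left(1 + U\right) = \left(1 + U\right) \left(4 + A\right)$)
$- 4 L{\left(4,5 \right)} h{\left(11,4 \right)} 1 = - 4 \left(5 - 4\right) \left(4 + 11 + 4 \cdot 4 + 11 \cdot 4\right) 1 = - 4 \left(5 - 4\right) \left(4 + 11 + 16 + 44\right) 1 = \left(-4\right) 1 \cdot 75 \cdot 1 = \left(-4\right) 75 \cdot 1 = \left(-300\right) 1 = -300$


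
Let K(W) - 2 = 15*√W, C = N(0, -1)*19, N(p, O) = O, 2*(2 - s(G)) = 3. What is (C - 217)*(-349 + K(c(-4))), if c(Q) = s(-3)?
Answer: 81892 - 1770*√2 ≈ 79389.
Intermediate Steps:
s(G) = ½ (s(G) = 2 - ½*3 = 2 - 3/2 = ½)
c(Q) = ½
C = -19 (C = -1*19 = -19)
K(W) = 2 + 15*√W
(C - 217)*(-349 + K(c(-4))) = (-19 - 217)*(-349 + (2 + 15*√(½))) = -236*(-349 + (2 + 15*(√2/2))) = -236*(-349 + (2 + 15*√2/2)) = -236*(-347 + 15*√2/2) = 81892 - 1770*√2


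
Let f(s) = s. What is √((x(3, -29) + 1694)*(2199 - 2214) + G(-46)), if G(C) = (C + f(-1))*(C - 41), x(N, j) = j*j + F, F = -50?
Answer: I*√33186 ≈ 182.17*I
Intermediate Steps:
x(N, j) = -50 + j² (x(N, j) = j*j - 50 = j² - 50 = -50 + j²)
G(C) = (-1 + C)*(-41 + C) (G(C) = (C - 1)*(C - 41) = (-1 + C)*(-41 + C))
√((x(3, -29) + 1694)*(2199 - 2214) + G(-46)) = √(((-50 + (-29)²) + 1694)*(2199 - 2214) + (41 + (-46)² - 42*(-46))) = √(((-50 + 841) + 1694)*(-15) + (41 + 2116 + 1932)) = √((791 + 1694)*(-15) + 4089) = √(2485*(-15) + 4089) = √(-37275 + 4089) = √(-33186) = I*√33186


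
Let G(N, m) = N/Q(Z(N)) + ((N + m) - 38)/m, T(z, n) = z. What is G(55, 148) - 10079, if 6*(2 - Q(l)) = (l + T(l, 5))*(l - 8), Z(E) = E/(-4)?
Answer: -2331386941/231324 ≈ -10078.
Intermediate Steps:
Z(E) = -E/4 (Z(E) = E*(-¼) = -E/4)
Q(l) = 2 - l*(-8 + l)/3 (Q(l) = 2 - (l + l)*(l - 8)/6 = 2 - 2*l*(-8 + l)/6 = 2 - l*(-8 + l)/3)
G(N, m) = N/(2 - 2*N/3 - N²/48) + (-38 + N + m)/m (G(N, m) = N/(2 - N²/16/3 + 8*(-N/4)/3) + ((N + m) - 38)/m = N/(2 - N²/48 - 2*N/3) + (-38 + N + m)/m = N/(2 - 2*N/3 - N²/48) + (-38 + N + m)/m)
G(55, 148) - 10079 = (148*(96 - 1*55² - 32*55) + (-38 + 55)*(96 - 1*55² - 32*55) + 48*55*148)/(148*(96 - 1*55² - 32*55)) - 10079 = (148*(96 - 1*3025 - 1760) + 17*(96 - 1*3025 - 1760) + 390720)/(148*(96 - 1*3025 - 1760)) - 10079 = (148*(96 - 3025 - 1760) + 17*(96 - 3025 - 1760) + 390720)/(148*(96 - 3025 - 1760)) - 10079 = (1/148)*(148*(-4689) + 17*(-4689) + 390720)/(-4689) - 10079 = (1/148)*(-1/4689)*(-693972 - 79713 + 390720) - 10079 = (1/148)*(-1/4689)*(-382965) - 10079 = 127655/231324 - 10079 = -2331386941/231324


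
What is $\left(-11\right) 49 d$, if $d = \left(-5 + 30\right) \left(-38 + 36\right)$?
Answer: $26950$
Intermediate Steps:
$d = -50$ ($d = 25 \left(-2\right) = -50$)
$\left(-11\right) 49 d = \left(-11\right) 49 \left(-50\right) = \left(-539\right) \left(-50\right) = 26950$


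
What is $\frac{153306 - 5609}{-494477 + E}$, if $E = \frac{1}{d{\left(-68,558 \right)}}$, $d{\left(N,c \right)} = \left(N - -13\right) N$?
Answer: $- \frac{552386780}{1849343979} \approx -0.29869$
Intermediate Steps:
$d{\left(N,c \right)} = N \left(13 + N\right)$ ($d{\left(N,c \right)} = \left(N + 13\right) N = \left(13 + N\right) N = N \left(13 + N\right)$)
$E = \frac{1}{3740}$ ($E = \frac{1}{\left(-68\right) \left(13 - 68\right)} = \frac{1}{\left(-68\right) \left(-55\right)} = \frac{1}{3740} \approx 0.00026738$)
$\frac{153306 - 5609}{-494477 + E} = \frac{153306 - 5609}{-494477 + \frac{1}{3740}} = \frac{147697}{- \frac{1849343979}{3740}} = 147697 \left(- \frac{3740}{1849343979}\right) = - \frac{552386780}{1849343979}$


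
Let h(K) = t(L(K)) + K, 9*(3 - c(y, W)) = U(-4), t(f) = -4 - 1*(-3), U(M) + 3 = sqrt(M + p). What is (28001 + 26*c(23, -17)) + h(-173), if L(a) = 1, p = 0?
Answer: 83741/3 - 52*I/9 ≈ 27914.0 - 5.7778*I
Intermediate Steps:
U(M) = -3 + sqrt(M) (U(M) = -3 + sqrt(M + 0) = -3 + sqrt(M))
t(f) = -1 (t(f) = -4 + 3 = -1)
c(y, W) = 10/3 - 2*I/9 (c(y, W) = 3 - (-3 + sqrt(-4))/9 = 3 - (-3 + 2*I)/9 = 3 + (1/3 - 2*I/9) = 10/3 - 2*I/9)
h(K) = -1 + K
(28001 + 26*c(23, -17)) + h(-173) = (28001 + 26*(10/3 - 2*I/9)) + (-1 - 173) = (28001 + (260/3 - 52*I/9)) - 174 = (84263/3 - 52*I/9) - 174 = 83741/3 - 52*I/9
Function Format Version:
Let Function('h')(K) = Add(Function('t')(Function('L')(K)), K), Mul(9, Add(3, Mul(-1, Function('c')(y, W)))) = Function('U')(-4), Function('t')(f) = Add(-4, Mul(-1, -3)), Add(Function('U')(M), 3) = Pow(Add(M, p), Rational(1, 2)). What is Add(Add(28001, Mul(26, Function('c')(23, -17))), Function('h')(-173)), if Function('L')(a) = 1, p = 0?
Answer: Add(Rational(83741, 3), Mul(Rational(-52, 9), I)) ≈ Add(27914., Mul(-5.7778, I))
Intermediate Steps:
Function('U')(M) = Add(-3, Pow(M, Rational(1, 2))) (Function('U')(M) = Add(-3, Pow(Add(M, 0), Rational(1, 2))) = Add(-3, Pow(M, Rational(1, 2))))
Function('t')(f) = -1 (Function('t')(f) = Add(-4, 3) = -1)
Function('c')(y, W) = Add(Rational(10, 3), Mul(Rational(-2, 9), I)) (Function('c')(y, W) = Add(3, Mul(Rational(-1, 9), Add(-3, Pow(-4, Rational(1, 2))))) = Add(3, Mul(Rational(-1, 9), Add(-3, Mul(2, I)))) = Add(3, Add(Rational(1, 3), Mul(Rational(-2, 9), I))) = Add(Rational(10, 3), Mul(Rational(-2, 9), I)))
Function('h')(K) = Add(-1, K)
Add(Add(28001, Mul(26, Function('c')(23, -17))), Function('h')(-173)) = Add(Add(28001, Mul(26, Add(Rational(10, 3), Mul(Rational(-2, 9), I)))), Add(-1, -173)) = Add(Add(28001, Add(Rational(260, 3), Mul(Rational(-52, 9), I))), -174) = Add(Add(Rational(84263, 3), Mul(Rational(-52, 9), I)), -174) = Add(Rational(83741, 3), Mul(Rational(-52, 9), I))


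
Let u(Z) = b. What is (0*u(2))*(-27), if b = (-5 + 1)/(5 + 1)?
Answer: 0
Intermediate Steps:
b = -⅔ (b = -4/6 = -4*⅙ = -⅔ ≈ -0.66667)
u(Z) = -⅔
(0*u(2))*(-27) = (0*(-⅔))*(-27) = 0*(-27) = 0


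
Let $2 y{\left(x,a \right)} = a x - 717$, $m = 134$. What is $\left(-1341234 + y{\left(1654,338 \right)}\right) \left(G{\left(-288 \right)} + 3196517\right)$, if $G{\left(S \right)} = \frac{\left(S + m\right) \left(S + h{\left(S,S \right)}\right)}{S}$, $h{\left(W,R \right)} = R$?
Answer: $- \frac{6789173011797}{2} \approx -3.3946 \cdot 10^{12}$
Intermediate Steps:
$y{\left(x,a \right)} = - \frac{717}{2} + \frac{a x}{2}$ ($y{\left(x,a \right)} = \frac{a x - 717}{2} = \frac{-717 + a x}{2} = - \frac{717}{2} + \frac{a x}{2}$)
$G{\left(S \right)} = 268 + 2 S$ ($G{\left(S \right)} = \frac{\left(S + 134\right) \left(S + S\right)}{S} = \frac{\left(134 + S\right) 2 S}{S} = \frac{2 S \left(134 + S\right)}{S} = 268 + 2 S$)
$\left(-1341234 + y{\left(1654,338 \right)}\right) \left(G{\left(-288 \right)} + 3196517\right) = \left(-1341234 - \left(\frac{717}{2} - 279526\right)\right) \left(\left(268 + 2 \left(-288\right)\right) + 3196517\right) = \left(-1341234 + \left(- \frac{717}{2} + 279526\right)\right) \left(\left(268 - 576\right) + 3196517\right) = \left(-1341234 + \frac{558335}{2}\right) \left(-308 + 3196517\right) = \left(- \frac{2124133}{2}\right) 3196209 = - \frac{6789173011797}{2}$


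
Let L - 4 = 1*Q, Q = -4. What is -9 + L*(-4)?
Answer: -9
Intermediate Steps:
L = 0 (L = 4 + 1*(-4) = 4 - 4 = 0)
-9 + L*(-4) = -9 + 0*(-4) = -9 + 0 = -9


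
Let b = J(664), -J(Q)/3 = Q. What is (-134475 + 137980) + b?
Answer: 1513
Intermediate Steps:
J(Q) = -3*Q
b = -1992 (b = -3*664 = -1992)
(-134475 + 137980) + b = (-134475 + 137980) - 1992 = 3505 - 1992 = 1513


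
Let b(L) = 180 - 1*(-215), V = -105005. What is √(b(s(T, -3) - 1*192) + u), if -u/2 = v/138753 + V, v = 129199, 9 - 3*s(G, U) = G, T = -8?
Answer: √50009436029271/15417 ≈ 458.70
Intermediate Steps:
s(G, U) = 3 - G/3
b(L) = 395 (b(L) = 180 + 215 = 395)
u = 29139259132/138753 (u = -2*(129199/138753 - 105005) = -2*(-14569629566/138753) = 29139259132/138753 ≈ 2.1001e+5)
√(b(s(T, -3) - 1*192) + u) = √(395 + 29139259132/138753) = √(29194066567/138753) = √50009436029271/15417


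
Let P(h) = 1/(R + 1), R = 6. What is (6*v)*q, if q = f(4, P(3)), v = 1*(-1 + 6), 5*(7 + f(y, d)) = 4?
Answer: -186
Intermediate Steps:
P(h) = ⅐ (P(h) = 1/(6 + 1) = 1/7 = ⅐)
f(y, d) = -31/5 (f(y, d) = -7 + (⅕)*4 = -7 + ⅘ = -31/5)
v = 5 (v = 1*5 = 5)
q = -31/5 ≈ -6.2000
(6*v)*q = (6*5)*(-31/5) = 30*(-31/5) = -186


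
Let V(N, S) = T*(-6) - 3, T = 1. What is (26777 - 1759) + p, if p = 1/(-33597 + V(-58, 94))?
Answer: 840754907/33606 ≈ 25018.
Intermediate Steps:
V(N, S) = -9 (V(N, S) = 1*(-6) - 3 = -6 - 3 = -9)
p = -1/33606 (p = 1/(-33597 - 9) = 1/(-33606) = -1/33606 ≈ -2.9757e-5)
(26777 - 1759) + p = (26777 - 1759) - 1/33606 = 25018 - 1/33606 = 840754907/33606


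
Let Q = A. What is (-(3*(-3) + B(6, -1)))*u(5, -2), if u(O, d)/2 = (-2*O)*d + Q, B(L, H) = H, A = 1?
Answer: 420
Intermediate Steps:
Q = 1
u(O, d) = 2 - 4*O*d (u(O, d) = 2*((-2*O)*d + 1) = 2*(-2*O*d + 1) = 2*(1 - 2*O*d) = 2 - 4*O*d)
(-(3*(-3) + B(6, -1)))*u(5, -2) = (-(3*(-3) - 1))*(2 - 4*5*(-2)) = (-(-9 - 1))*(2 + 40) = -1*(-10)*42 = 10*42 = 420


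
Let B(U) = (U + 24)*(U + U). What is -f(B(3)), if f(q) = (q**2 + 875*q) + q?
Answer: -168156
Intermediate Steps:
B(U) = 2*U*(24 + U) (B(U) = (24 + U)*(2*U) = 2*U*(24 + U))
f(q) = q**2 + 876*q
-f(B(3)) = -2*3*(24 + 3)*(876 + 2*3*(24 + 3)) = -2*3*27*(876 + 2*3*27) = -162*(876 + 162) = -162*1038 = -1*168156 = -168156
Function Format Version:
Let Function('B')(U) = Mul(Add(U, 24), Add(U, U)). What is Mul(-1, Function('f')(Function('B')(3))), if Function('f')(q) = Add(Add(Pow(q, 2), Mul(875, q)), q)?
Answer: -168156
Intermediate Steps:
Function('B')(U) = Mul(2, U, Add(24, U)) (Function('B')(U) = Mul(Add(24, U), Mul(2, U)) = Mul(2, U, Add(24, U)))
Function('f')(q) = Add(Pow(q, 2), Mul(876, q))
Mul(-1, Function('f')(Function('B')(3))) = Mul(-1, Mul(Mul(2, 3, Add(24, 3)), Add(876, Mul(2, 3, Add(24, 3))))) = Mul(-1, Mul(Mul(2, 3, 27), Add(876, Mul(2, 3, 27)))) = Mul(-1, Mul(162, Add(876, 162))) = Mul(-1, Mul(162, 1038)) = Mul(-1, 168156) = -168156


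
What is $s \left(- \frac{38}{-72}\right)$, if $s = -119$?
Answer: $- \frac{2261}{36} \approx -62.806$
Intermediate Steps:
$s \left(- \frac{38}{-72}\right) = - 119 \left(- \frac{38}{-72}\right) = - 119 \left(\left(-38\right) \left(- \frac{1}{72}\right)\right) = \left(-119\right) \frac{19}{36} = - \frac{2261}{36}$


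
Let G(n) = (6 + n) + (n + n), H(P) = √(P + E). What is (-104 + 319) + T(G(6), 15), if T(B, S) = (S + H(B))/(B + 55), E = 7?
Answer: 17000/79 + √31/79 ≈ 215.26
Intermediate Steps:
H(P) = √(7 + P) (H(P) = √(P + 7) = √(7 + P))
G(n) = 6 + 3*n (G(n) = (6 + n) + 2*n = 6 + 3*n)
T(B, S) = (S + √(7 + B))/(55 + B) (T(B, S) = (S + √(7 + B))/(B + 55) = (S + √(7 + B))/(55 + B))
(-104 + 319) + T(G(6), 15) = (-104 + 319) + (15 + √(7 + (6 + 3*6)))/(55 + (6 + 3*6)) = 215 + (15 + √(7 + (6 + 18)))/(55 + (6 + 18)) = 215 + (15 + √(7 + 24))/(55 + 24) = 215 + (15 + √31)/79 = 215 + (15/79 + √31/79) = 17000/79 + √31/79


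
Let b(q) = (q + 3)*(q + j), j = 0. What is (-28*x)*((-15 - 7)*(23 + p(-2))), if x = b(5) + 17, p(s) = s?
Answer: 737352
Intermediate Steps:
b(q) = q*(3 + q) (b(q) = (q + 3)*(q + 0) = (3 + q)*q = q*(3 + q))
x = 57 (x = 5*(3 + 5) + 17 = 5*8 + 17 = 40 + 17 = 57)
(-28*x)*((-15 - 7)*(23 + p(-2))) = (-28*57)*((-15 - 7)*(23 - 2)) = -(-35112)*21 = -1596*(-462) = 737352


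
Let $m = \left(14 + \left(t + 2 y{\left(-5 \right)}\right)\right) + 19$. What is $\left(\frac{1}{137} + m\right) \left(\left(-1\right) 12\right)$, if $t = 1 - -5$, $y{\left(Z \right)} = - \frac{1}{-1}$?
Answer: $- \frac{67416}{137} \approx -492.09$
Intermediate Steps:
$y{\left(Z \right)} = 1$ ($y{\left(Z \right)} = \left(-1\right) \left(-1\right) = 1$)
$t = 6$ ($t = 1 + 5 = 6$)
$m = 41$ ($m = \left(14 + \left(6 + 2 \cdot 1\right)\right) + 19 = \left(14 + \left(6 + 2\right)\right) + 19 = \left(14 + 8\right) + 19 = 22 + 19 = 41$)
$\left(\frac{1}{137} + m\right) \left(\left(-1\right) 12\right) = \left(\frac{1}{137} + 41\right) \left(\left(-1\right) 12\right) = \left(\frac{1}{137} + 41\right) \left(-12\right) = \frac{5618}{137} \left(-12\right) = - \frac{67416}{137}$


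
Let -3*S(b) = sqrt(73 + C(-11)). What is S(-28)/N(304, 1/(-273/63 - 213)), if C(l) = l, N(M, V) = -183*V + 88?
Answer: -652*sqrt(62)/173775 ≈ -0.029543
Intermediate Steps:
N(M, V) = 88 - 183*V
S(b) = -sqrt(62)/3 (S(b) = -sqrt(73 - 11)/3 = -sqrt(62)/3)
S(-28)/N(304, 1/(-273/63 - 213)) = (-sqrt(62)/3)/(88 - 183/(-273/63 - 213)) = (-sqrt(62)/3)/(88 - 183/(-273*1/63 - 213)) = (-sqrt(62)/3)/(88 - 183/(-13/3 - 213)) = (-sqrt(62)/3)/(88 - 183/(-652/3)) = (-sqrt(62)/3)/(88 - 183*(-3/652)) = (-sqrt(62)/3)/(88 + 549/652) = (-sqrt(62)/3)/(57925/652) = -sqrt(62)/3*(652/57925) = -652*sqrt(62)/173775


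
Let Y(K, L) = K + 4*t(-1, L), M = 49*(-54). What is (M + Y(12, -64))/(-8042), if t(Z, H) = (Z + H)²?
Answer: -7133/4021 ≈ -1.7739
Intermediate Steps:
M = -2646
t(Z, H) = (H + Z)²
Y(K, L) = K + 4*(-1 + L)² (Y(K, L) = K + 4*(L - 1)² = K + 4*(-1 + L)²)
(M + Y(12, -64))/(-8042) = (-2646 + (12 + 4*(-1 - 64)²))/(-8042) = (-2646 + (12 + 4*(-65)²))*(-1/8042) = (-2646 + (12 + 4*4225))*(-1/8042) = (-2646 + (12 + 16900))*(-1/8042) = (-2646 + 16912)*(-1/8042) = 14266*(-1/8042) = -7133/4021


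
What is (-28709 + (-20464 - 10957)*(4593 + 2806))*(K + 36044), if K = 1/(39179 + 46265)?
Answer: -179019862034624364/21361 ≈ -8.3807e+12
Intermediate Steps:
K = 1/85444 ≈ 1.1704e-5
(-28709 + (-20464 - 10957)*(4593 + 2806))*(K + 36044) = (-28709 + (-20464 - 10957)*(4593 + 2806))*(1/85444 + 36044) = (-28709 - 31421*7399)*(3079743537/85444) = (-28709 - 232483979)*(3079743537/85444) = -232512688*3079743537/85444 = -179019862034624364/21361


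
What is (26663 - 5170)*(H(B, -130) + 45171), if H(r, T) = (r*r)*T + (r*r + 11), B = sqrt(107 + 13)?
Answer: 638385086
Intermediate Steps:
B = 2*sqrt(30) (B = sqrt(120) = 2*sqrt(30) ≈ 10.954)
H(r, T) = 11 + r**2 + T*r**2 (H(r, T) = r**2*T + (r**2 + 11) = T*r**2 + (11 + r**2) = 11 + r**2 + T*r**2)
(26663 - 5170)*(H(B, -130) + 45171) = (26663 - 5170)*((11 + (2*sqrt(30))**2 - 130*(2*sqrt(30))**2) + 45171) = 21493*((11 + 120 - 130*120) + 45171) = 21493*((11 + 120 - 15600) + 45171) = 21493*(-15469 + 45171) = 21493*29702 = 638385086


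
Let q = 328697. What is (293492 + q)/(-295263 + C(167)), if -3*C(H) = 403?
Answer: -1866567/886192 ≈ -2.1063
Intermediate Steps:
C(H) = -403/3 (C(H) = -⅓*403 = -403/3)
(293492 + q)/(-295263 + C(167)) = (293492 + 328697)/(-295263 - 403/3) = 622189/(-886192/3) = 622189*(-3/886192) = -1866567/886192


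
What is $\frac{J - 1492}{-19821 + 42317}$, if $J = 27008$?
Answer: $\frac{6379}{5624} \approx 1.1342$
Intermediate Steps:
$\frac{J - 1492}{-19821 + 42317} = \frac{27008 - 1492}{-19821 + 42317} = \frac{25516}{22496} = 25516 \cdot \frac{1}{22496} = \frac{6379}{5624}$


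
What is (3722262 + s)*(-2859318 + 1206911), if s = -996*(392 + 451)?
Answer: -4763284600038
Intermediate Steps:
s = -839628 (s = -996*843 = -839628)
(3722262 + s)*(-2859318 + 1206911) = (3722262 - 839628)*(-2859318 + 1206911) = 2882634*(-1652407) = -4763284600038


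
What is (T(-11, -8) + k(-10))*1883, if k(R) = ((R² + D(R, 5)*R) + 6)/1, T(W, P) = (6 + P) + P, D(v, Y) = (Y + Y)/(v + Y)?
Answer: 218428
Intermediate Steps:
D(v, Y) = 2*Y/(Y + v) (D(v, Y) = (2*Y)/(Y + v) = 2*Y/(Y + v))
T(W, P) = 6 + 2*P
k(R) = 6 + R² + 10*R/(5 + R) (k(R) = ((R² + (2*5/(5 + R))*R) + 6)/1 = ((R² + (10/(5 + R))*R) + 6)*1 = ((R² + 10*R/(5 + R)) + 6)*1 = (6 + R² + 10*R/(5 + R))*1 = 6 + R² + 10*R/(5 + R))
(T(-11, -8) + k(-10))*1883 = ((6 + 2*(-8)) + (10*(-10) + (5 - 10)*(6 + (-10)²))/(5 - 10))*1883 = ((6 - 16) + (-100 - 5*(6 + 100))/(-5))*1883 = (-10 - (-100 - 5*106)/5)*1883 = (-10 - (-100 - 530)/5)*1883 = (-10 - ⅕*(-630))*1883 = (-10 + 126)*1883 = 116*1883 = 218428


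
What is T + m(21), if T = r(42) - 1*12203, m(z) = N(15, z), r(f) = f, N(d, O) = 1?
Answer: -12160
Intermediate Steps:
m(z) = 1
T = -12161 (T = 42 - 1*12203 = 42 - 12203 = -12161)
T + m(21) = -12161 + 1 = -12160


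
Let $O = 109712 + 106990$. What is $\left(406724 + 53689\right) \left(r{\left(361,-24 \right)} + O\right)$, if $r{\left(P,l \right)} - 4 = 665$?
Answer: $100080434223$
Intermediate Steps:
$r{\left(P,l \right)} = 669$ ($r{\left(P,l \right)} = 4 + 665 = 669$)
$O = 216702$
$\left(406724 + 53689\right) \left(r{\left(361,-24 \right)} + O\right) = \left(406724 + 53689\right) \left(669 + 216702\right) = 460413 \cdot 217371 = 100080434223$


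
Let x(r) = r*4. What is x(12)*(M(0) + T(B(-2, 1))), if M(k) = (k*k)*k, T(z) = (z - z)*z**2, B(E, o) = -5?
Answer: 0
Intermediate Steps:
x(r) = 4*r
T(z) = 0 (T(z) = 0*z**2 = 0)
M(k) = k**3 (M(k) = k**2*k = k**3)
x(12)*(M(0) + T(B(-2, 1))) = (4*12)*(0**3 + 0) = 48*(0 + 0) = 48*0 = 0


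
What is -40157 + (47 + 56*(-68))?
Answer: -43918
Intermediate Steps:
-40157 + (47 + 56*(-68)) = -40157 + (47 - 3808) = -40157 - 3761 = -43918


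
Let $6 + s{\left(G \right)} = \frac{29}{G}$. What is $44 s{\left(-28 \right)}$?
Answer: $- \frac{2167}{7} \approx -309.57$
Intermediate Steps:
$s{\left(G \right)} = -6 + \frac{29}{G}$
$44 s{\left(-28 \right)} = 44 \left(-6 + \frac{29}{-28}\right) = 44 \left(-6 + 29 \left(- \frac{1}{28}\right)\right) = 44 \left(-6 - \frac{29}{28}\right) = 44 \left(- \frac{197}{28}\right) = - \frac{2167}{7}$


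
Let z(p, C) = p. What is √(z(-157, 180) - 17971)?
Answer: 4*I*√1133 ≈ 134.64*I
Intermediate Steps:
√(z(-157, 180) - 17971) = √(-157 - 17971) = √(-18128) = 4*I*√1133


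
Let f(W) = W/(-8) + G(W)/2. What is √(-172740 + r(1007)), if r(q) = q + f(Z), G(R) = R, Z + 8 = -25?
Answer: I*√2747926/4 ≈ 414.42*I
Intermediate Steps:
Z = -33 (Z = -8 - 25 = -33)
f(W) = 3*W/8 (f(W) = W/(-8) + W/2 = W*(-⅛) + W*(½) = -W/8 + W/2 = 3*W/8)
r(q) = -99/8 + q (r(q) = q + (3/8)*(-33) = q - 99/8 = -99/8 + q)
√(-172740 + r(1007)) = √(-172740 + (-99/8 + 1007)) = √(-172740 + 7957/8) = √(-1373963/8) = I*√2747926/4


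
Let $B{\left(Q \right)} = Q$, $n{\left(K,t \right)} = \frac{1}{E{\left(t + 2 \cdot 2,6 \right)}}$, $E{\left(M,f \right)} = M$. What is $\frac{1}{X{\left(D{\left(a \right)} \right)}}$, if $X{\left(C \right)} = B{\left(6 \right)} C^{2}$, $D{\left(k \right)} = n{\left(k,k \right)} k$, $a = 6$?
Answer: $\frac{25}{54} \approx 0.46296$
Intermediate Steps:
$n{\left(K,t \right)} = \frac{1}{4 + t}$ ($n{\left(K,t \right)} = \frac{1}{t + 2 \cdot 2} = \frac{1}{t + 4} = \frac{1}{4 + t}$)
$D{\left(k \right)} = \frac{k}{4 + k}$
$X{\left(C \right)} = 6 C^{2}$
$\frac{1}{X{\left(D{\left(a \right)} \right)}} = \frac{1}{6 \left(\frac{6}{4 + 6}\right)^{2}} = \frac{1}{6 \left(\frac{6}{10}\right)^{2}} = \frac{1}{6 \left(6 \cdot \frac{1}{10}\right)^{2}} = \frac{1}{6 \left(\frac{3}{5}\right)^{2}} = \frac{1}{6 \cdot \frac{9}{25}} = \frac{1}{\frac{54}{25}} = \frac{25}{54}$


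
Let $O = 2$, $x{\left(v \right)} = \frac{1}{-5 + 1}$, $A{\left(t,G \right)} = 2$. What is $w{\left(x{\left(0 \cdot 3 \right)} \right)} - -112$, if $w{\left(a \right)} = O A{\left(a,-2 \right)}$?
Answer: $116$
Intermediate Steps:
$x{\left(v \right)} = - \frac{1}{4}$ ($x{\left(v \right)} = \frac{1}{-4} = - \frac{1}{4}$)
$w{\left(a \right)} = 4$ ($w{\left(a \right)} = 2 \cdot 2 = 4$)
$w{\left(x{\left(0 \cdot 3 \right)} \right)} - -112 = 4 - -112 = 4 + 112 = 116$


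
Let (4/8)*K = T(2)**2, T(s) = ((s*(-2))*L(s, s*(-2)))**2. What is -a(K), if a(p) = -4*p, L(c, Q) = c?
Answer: 32768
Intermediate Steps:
T(s) = 4*s**4 (T(s) = ((s*(-2))*s)**2 = ((-2*s)*s)**2 = (-2*s**2)**2 = 4*s**4)
K = 8192 (K = 2*(4*2**4)**2 = 2*(4*16)**2 = 2*64**2 = 2*4096 = 8192)
-a(K) = -(-4)*8192 = -1*(-32768) = 32768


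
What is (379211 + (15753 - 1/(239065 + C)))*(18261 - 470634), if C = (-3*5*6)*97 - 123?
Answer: -41132219663616891/230212 ≈ -1.7867e+11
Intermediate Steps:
C = -8853 (C = -15*6*97 - 123 = -90*97 - 123 = -8730 - 123 = -8853)
(379211 + (15753 - 1/(239065 + C)))*(18261 - 470634) = (379211 + (15753 - 1/(239065 - 8853)))*(18261 - 470634) = (379211 + (15753 - 1/230212))*(-452373) = (379211 + 3626529635/230212)*(-452373) = (90925452367/230212)*(-452373) = -41132219663616891/230212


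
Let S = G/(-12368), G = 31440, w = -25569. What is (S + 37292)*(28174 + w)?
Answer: 75088476355/773 ≈ 9.7139e+7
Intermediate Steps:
S = -1965/773 (S = 31440/(-12368) = 31440*(-1/12368) = -1965/773 ≈ -2.5420)
(S + 37292)*(28174 + w) = (-1965/773 + 37292)*(28174 - 25569) = (28824751/773)*2605 = 75088476355/773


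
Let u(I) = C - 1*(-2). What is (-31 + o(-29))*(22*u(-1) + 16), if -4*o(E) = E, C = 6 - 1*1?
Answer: -8075/2 ≈ -4037.5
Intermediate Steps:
C = 5 (C = 6 - 1 = 5)
o(E) = -E/4
u(I) = 7 (u(I) = 5 - 1*(-2) = 5 + 2 = 7)
(-31 + o(-29))*(22*u(-1) + 16) = (-31 - 1/4*(-29))*(22*7 + 16) = (-31 + 29/4)*(154 + 16) = -95/4*170 = -8075/2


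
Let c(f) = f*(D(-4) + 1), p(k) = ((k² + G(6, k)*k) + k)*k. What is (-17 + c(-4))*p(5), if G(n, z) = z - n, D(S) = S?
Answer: -625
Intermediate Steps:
p(k) = k*(k + k² + k*(-6 + k)) (p(k) = ((k² + (k - 1*6)*k) + k)*k = ((k² + (k - 6)*k) + k)*k = ((k² + (-6 + k)*k) + k)*k = ((k² + k*(-6 + k)) + k)*k = (k + k² + k*(-6 + k))*k = k*(k + k² + k*(-6 + k)))
c(f) = -3*f (c(f) = f*(-4 + 1) = f*(-3) = -3*f)
(-17 + c(-4))*p(5) = (-17 - 3*(-4))*(5²*(-5 + 2*5)) = (-17 + 12)*(25*(-5 + 10)) = -125*5 = -5*125 = -625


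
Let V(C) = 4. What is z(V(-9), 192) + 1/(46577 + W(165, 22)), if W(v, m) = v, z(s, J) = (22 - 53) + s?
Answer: -1262033/46742 ≈ -27.000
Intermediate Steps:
z(s, J) = -31 + s
z(V(-9), 192) + 1/(46577 + W(165, 22)) = (-31 + 4) + 1/(46577 + 165) = -27 + 1/46742 = -1262033/46742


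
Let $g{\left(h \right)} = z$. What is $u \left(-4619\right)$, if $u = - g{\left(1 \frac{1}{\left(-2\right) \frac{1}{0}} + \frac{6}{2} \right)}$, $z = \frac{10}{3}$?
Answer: $\frac{46190}{3} \approx 15397.0$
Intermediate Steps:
$z = \frac{10}{3}$ ($z = 10 \cdot \frac{1}{3} = \frac{10}{3} \approx 3.3333$)
$g{\left(h \right)} = \frac{10}{3}$
$u = - \frac{10}{3}$ ($u = \left(-1\right) \frac{10}{3} = - \frac{10}{3} \approx -3.3333$)
$u \left(-4619\right) = \left(- \frac{10}{3}\right) \left(-4619\right) = \frac{46190}{3}$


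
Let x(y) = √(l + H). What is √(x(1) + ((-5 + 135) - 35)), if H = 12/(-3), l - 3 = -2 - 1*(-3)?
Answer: √95 ≈ 9.7468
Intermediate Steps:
l = 4 (l = 3 + (-2 - 1*(-3)) = 3 + (-2 + 3) = 3 + 1 = 4)
H = -4 (H = 12*(-⅓) = -4)
x(y) = 0 (x(y) = √(4 - 4) = √0 = 0)
√(x(1) + ((-5 + 135) - 35)) = √(0 + ((-5 + 135) - 35)) = √(0 + (130 - 35)) = √(0 + 95) = √95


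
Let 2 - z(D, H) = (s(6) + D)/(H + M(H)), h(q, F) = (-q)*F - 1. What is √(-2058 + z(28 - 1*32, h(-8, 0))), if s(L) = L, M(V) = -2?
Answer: I*√18498/3 ≈ 45.336*I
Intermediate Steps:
h(q, F) = -1 - F*q (h(q, F) = -F*q - 1 = -1 - F*q)
z(D, H) = 2 - (6 + D)/(-2 + H) (z(D, H) = 2 - (6 + D)/(H - 2) = 2 - (6 + D)/(-2 + H))
√(-2058 + z(28 - 1*32, h(-8, 0))) = √(-2058 + (-10 - (28 - 1*32) + 2*(-1 - 1*0*(-8)))/(-2 + (-1 - 1*0*(-8)))) = √(-2058 + (-10 - (28 - 32) + 2*(-1 + 0))/(-2 + (-1 + 0))) = √(-2058 + (-10 - 1*(-4) + 2*(-1))/(-2 - 1)) = √(-2058 + (-10 + 4 - 2)/(-3)) = √(-2058 - ⅓*(-8)) = √(-2058 + 8/3) = √(-6166/3) = I*√18498/3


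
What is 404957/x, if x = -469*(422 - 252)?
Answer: -3403/670 ≈ -5.0791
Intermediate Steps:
x = -79730 (x = -469*170 = -79730)
404957/x = 404957/(-79730) = 404957*(-1/79730) = -3403/670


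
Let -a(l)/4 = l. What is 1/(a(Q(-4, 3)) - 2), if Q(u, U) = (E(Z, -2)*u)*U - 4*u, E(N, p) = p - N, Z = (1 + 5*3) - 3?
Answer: -1/786 ≈ -0.0012723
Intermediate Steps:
Z = 13 (Z = (1 + 15) - 3 = 16 - 3 = 13)
Q(u, U) = -4*u - 15*U*u (Q(u, U) = ((-2 - 1*13)*u)*U - 4*u = ((-2 - 13)*u)*U - 4*u = (-15*u)*U - 4*u = -15*U*u - 4*u = -4*u - 15*U*u)
a(l) = -4*l
1/(a(Q(-4, 3)) - 2) = 1/(-(-4)*(-4)*(4 + 15*3) - 2) = 1/(-(-4)*(-4)*(4 + 45) - 2) = 1/(-(-4)*(-4)*49 - 2) = 1/(-4*196 - 2) = 1/(-784 - 2) = 1/(-786) = -1/786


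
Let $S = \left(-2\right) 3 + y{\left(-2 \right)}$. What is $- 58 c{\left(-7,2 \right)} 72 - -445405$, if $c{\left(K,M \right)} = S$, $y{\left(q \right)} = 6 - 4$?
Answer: $462109$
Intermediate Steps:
$y{\left(q \right)} = 2$ ($y{\left(q \right)} = 6 - 4 = 2$)
$S = -4$ ($S = \left(-2\right) 3 + 2 = -6 + 2 = -4$)
$c{\left(K,M \right)} = -4$
$- 58 c{\left(-7,2 \right)} 72 - -445405 = \left(-58\right) \left(-4\right) 72 - -445405 = 232 \cdot 72 + 445405 = 16704 + 445405 = 462109$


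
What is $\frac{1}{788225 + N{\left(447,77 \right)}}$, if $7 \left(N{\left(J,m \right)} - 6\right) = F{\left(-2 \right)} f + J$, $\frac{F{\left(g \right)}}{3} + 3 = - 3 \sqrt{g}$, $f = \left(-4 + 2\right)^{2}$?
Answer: $\frac{9656549}{7612158252844} + \frac{63 i \sqrt{2}}{7612158252844} \approx 1.2686 \cdot 10^{-6} + 1.1704 \cdot 10^{-11} i$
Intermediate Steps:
$f = 4$ ($f = \left(-2\right)^{2} = 4$)
$F{\left(g \right)} = -9 - 9 \sqrt{g}$ ($F{\left(g \right)} = -9 + 3 \left(- 3 \sqrt{g}\right) = -9 - 9 \sqrt{g}$)
$N{\left(J,m \right)} = \frac{6}{7} + \frac{J}{7} - \frac{36 i \sqrt{2}}{7}$ ($N{\left(J,m \right)} = 6 + \frac{\left(-9 - 9 \sqrt{-2}\right) 4 + J}{7} = 6 + \frac{\left(-9 - 9 i \sqrt{2}\right) 4 + J}{7} = 6 + \frac{\left(-36 - 36 i \sqrt{2}\right) + J}{7} = 6 + \frac{-36 + J - 36 i \sqrt{2}}{7} = 6 - \left(\frac{36}{7} - \frac{J}{7} + \frac{36 i \sqrt{2}}{7}\right) = \frac{6}{7} + \frac{J}{7} - \frac{36 i \sqrt{2}}{7}$)
$\frac{1}{788225 + N{\left(447,77 \right)}} = \frac{1}{788225 + \left(\frac{6}{7} + \frac{1}{7} \cdot 447 - \frac{36 i \sqrt{2}}{7}\right)} = \frac{1}{788225 + \left(\frac{6}{7} + \frac{447}{7} - \frac{36 i \sqrt{2}}{7}\right)} = \frac{1}{788225 + \left(\frac{453}{7} - \frac{36 i \sqrt{2}}{7}\right)} = \frac{1}{\frac{5518028}{7} - \frac{36 i \sqrt{2}}{7}}$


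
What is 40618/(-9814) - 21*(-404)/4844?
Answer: -2026636/848911 ≈ -2.3873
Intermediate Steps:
40618/(-9814) - 21*(-404)/4844 = 40618*(-1/9814) + 8484*(1/4844) = -20309/4907 + 303/173 = -2026636/848911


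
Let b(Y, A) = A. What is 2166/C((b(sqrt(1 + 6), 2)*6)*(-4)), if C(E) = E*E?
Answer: 361/384 ≈ 0.94010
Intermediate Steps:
C(E) = E**2
2166/C((b(sqrt(1 + 6), 2)*6)*(-4)) = 2166/(((2*6)*(-4))**2) = 2166/((12*(-4))**2) = 2166/((-48)**2) = 2166/2304 = 2166*(1/2304) = 361/384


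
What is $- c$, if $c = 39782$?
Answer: $-39782$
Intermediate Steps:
$- c = \left(-1\right) 39782 = -39782$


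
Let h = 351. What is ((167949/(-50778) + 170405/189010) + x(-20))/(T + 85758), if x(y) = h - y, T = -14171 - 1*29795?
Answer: 19653331961/2228337780032 ≈ 0.0088197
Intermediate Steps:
T = -43966 (T = -14171 - 29795 = -43966)
x(y) = 351 - y
((167949/(-50778) + 170405/189010) + x(-20))/(T + 85758) = ((167949/(-50778) + 170405/189010) + (351 - 1*(-20)))/(-43966 + 85758) = ((167949*(-1/50778) + 170405*(1/189010)) + (351 + 20))/41792 = ((-18661/5642 + 34081/37802) + 371)*(1/41792) = (-128284530/53319721 + 371)*(1/41792) = (19653331961/53319721)*(1/41792) = 19653331961/2228337780032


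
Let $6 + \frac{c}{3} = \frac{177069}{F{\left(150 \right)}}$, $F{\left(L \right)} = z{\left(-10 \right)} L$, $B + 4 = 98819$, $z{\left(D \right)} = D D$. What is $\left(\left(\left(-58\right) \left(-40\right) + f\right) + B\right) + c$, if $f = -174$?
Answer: $\frac{504892069}{5000} \approx 1.0098 \cdot 10^{5}$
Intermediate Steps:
$z{\left(D \right)} = D^{2}$
$B = 98815$ ($B = -4 + 98819 = 98815$)
$F{\left(L \right)} = 100 L$ ($F{\left(L \right)} = \left(-10\right)^{2} L = 100 L$)
$c = \frac{87069}{5000}$ ($c = -18 + 3 \frac{177069}{100 \cdot 150} = -18 + 3 \cdot \frac{177069}{15000} = -18 + 3 \cdot 177069 \cdot \frac{1}{15000} = -18 + 3 \cdot \frac{59023}{5000} = -18 + \frac{177069}{5000} = \frac{87069}{5000} \approx 17.414$)
$\left(\left(\left(-58\right) \left(-40\right) + f\right) + B\right) + c = \left(\left(\left(-58\right) \left(-40\right) - 174\right) + 98815\right) + \frac{87069}{5000} = \left(\left(2320 - 174\right) + 98815\right) + \frac{87069}{5000} = \left(2146 + 98815\right) + \frac{87069}{5000} = 100961 + \frac{87069}{5000} = \frac{504892069}{5000}$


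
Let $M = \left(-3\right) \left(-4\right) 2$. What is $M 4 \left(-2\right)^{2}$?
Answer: $384$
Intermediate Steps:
$M = 24$ ($M = 12 \cdot 2 = 24$)
$M 4 \left(-2\right)^{2} = 24 \cdot 4 \left(-2\right)^{2} = 96 \cdot 4 = 384$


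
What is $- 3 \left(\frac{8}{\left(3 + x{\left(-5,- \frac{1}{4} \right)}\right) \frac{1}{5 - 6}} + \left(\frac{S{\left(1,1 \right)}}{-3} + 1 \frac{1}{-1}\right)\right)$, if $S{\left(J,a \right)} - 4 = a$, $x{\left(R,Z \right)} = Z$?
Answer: $\frac{184}{11} \approx 16.727$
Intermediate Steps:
$S{\left(J,a \right)} = 4 + a$
$- 3 \left(\frac{8}{\left(3 + x{\left(-5,- \frac{1}{4} \right)}\right) \frac{1}{5 - 6}} + \left(\frac{S{\left(1,1 \right)}}{-3} + 1 \frac{1}{-1}\right)\right) = - 3 \left(\frac{8}{\left(3 - \frac{1}{4}\right) \frac{1}{5 - 6}} + \left(\frac{4 + 1}{-3} + 1 \frac{1}{-1}\right)\right) = - 3 \left(\frac{8}{\left(3 - \frac{1}{4}\right) \frac{1}{-1}} + \left(5 \left(- \frac{1}{3}\right) + 1 \left(-1\right)\right)\right) = - 3 \left(\frac{8}{\left(3 - \frac{1}{4}\right) \left(-1\right)} - \frac{8}{3}\right) = - 3 \left(\frac{8}{\frac{11}{4} \left(-1\right)} - \frac{8}{3}\right) = - 3 \left(\frac{8}{- \frac{11}{4}} - \frac{8}{3}\right) = - 3 \left(8 \left(- \frac{4}{11}\right) - \frac{8}{3}\right) = - 3 \left(- \frac{32}{11} - \frac{8}{3}\right) = \left(-3\right) \left(- \frac{184}{33}\right) = \frac{184}{11}$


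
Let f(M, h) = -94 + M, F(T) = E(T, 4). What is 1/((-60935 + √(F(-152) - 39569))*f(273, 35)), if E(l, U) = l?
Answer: -60935/664647396334 - I*√39721/664647396334 ≈ -9.168e-8 - 2.9986e-10*I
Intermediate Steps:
F(T) = T
1/((-60935 + √(F(-152) - 39569))*f(273, 35)) = 1/((-60935 + √(-152 - 39569))*(-94 + 273)) = 1/(-60935 + √(-39721)*179) = (1/179)/(-60935 + I*√39721) = 1/(179*(-60935 + I*√39721))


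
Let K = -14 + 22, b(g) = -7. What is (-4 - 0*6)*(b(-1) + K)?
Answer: -4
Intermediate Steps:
K = 8
(-4 - 0*6)*(b(-1) + K) = (-4 - 0*6)*(-7 + 8) = (-4 - 1*0)*1 = (-4 + 0)*1 = -4*1 = -4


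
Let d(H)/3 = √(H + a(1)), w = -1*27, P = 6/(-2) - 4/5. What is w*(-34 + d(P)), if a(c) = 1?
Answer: 918 - 81*I*√70/5 ≈ 918.0 - 135.54*I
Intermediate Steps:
P = -19/5 (P = 6*(-½) - 4*⅕ = -3 - ⅘ = -19/5 ≈ -3.8000)
w = -27
d(H) = 3*√(1 + H) (d(H) = 3*√(H + 1) = 3*√(1 + H))
w*(-34 + d(P)) = -27*(-34 + 3*√(1 - 19/5)) = -27*(-34 + 3*√(-14/5)) = -27*(-34 + 3*(I*√70/5)) = -27*(-34 + 3*I*√70/5) = 918 - 81*I*√70/5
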